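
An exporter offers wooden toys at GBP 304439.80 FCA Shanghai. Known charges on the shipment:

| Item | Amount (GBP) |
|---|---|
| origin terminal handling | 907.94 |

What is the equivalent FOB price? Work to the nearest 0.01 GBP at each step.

From FCA to FOB, the seller additionally bears: origin terminal.
FOB price = 304439.80 + 907.94 = 305347.74

FOB price: GBP 305347.74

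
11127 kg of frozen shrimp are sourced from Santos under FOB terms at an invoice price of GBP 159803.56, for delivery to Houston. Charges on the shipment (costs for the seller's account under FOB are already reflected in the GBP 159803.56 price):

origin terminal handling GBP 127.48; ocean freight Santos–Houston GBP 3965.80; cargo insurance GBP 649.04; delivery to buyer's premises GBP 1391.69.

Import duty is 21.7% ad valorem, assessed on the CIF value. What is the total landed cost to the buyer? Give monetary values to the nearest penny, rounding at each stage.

Total landed cost: GBP 201488.88

FOB: the seller bears costs until goods are on board at the origin port; the buyer bears freight, insurance and all costs thereafter.
Already in the invoice (seller's account under FOB): origin terminal — exclude.
CIF value = FOB price + freight + insurance = 159803.56 + 3965.80 + 649.04 = 164418.40
Import duty = 164418.40 × 21.7% = 35678.79
Buyer bears: freight 3965.80 + insurance 649.04 + delivery 1391.69 + duty 35678.79 = 41685.32
Landed cost = invoice 159803.56 + 41685.32 = 201488.88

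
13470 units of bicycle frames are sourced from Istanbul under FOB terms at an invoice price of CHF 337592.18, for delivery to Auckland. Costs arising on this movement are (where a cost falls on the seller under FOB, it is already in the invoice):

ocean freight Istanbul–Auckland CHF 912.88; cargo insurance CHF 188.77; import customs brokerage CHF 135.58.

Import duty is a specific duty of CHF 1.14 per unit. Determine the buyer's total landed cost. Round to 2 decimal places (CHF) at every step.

Total landed cost: CHF 354185.21

FOB: the seller bears costs until goods are on board at the origin port; the buyer bears freight, insurance and all costs thereafter.
CIF value = FOB price + freight + insurance = 337592.18 + 912.88 + 188.77 = 338693.83
Import duty = 13470 × 1.14 = 15355.80
Buyer bears: freight 912.88 + insurance 188.77 + brokerage 135.58 + duty 15355.80 = 16593.03
Landed cost = invoice 337592.18 + 16593.03 = 354185.21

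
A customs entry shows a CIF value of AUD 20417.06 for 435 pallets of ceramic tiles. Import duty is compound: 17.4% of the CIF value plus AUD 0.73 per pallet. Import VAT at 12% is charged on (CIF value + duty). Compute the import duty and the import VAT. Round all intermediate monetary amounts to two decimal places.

Import duty: AUD 3870.12; import VAT: AUD 2914.46

Ad valorem component: 20417.06 × 17.4% = 3552.57
Specific component: 435 × 0.73 = 317.55
Import duty = 3552.57 + 317.55 = 3870.12
VAT base = CIF + duty = 20417.06 + 3870.12 = 24287.18
Import VAT = 24287.18 × 12% = 2914.46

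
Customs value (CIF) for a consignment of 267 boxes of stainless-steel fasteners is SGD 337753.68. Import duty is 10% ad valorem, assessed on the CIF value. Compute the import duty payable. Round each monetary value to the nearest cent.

Import duty = 337753.68 × 10% = 33775.37

Import duty: SGD 33775.37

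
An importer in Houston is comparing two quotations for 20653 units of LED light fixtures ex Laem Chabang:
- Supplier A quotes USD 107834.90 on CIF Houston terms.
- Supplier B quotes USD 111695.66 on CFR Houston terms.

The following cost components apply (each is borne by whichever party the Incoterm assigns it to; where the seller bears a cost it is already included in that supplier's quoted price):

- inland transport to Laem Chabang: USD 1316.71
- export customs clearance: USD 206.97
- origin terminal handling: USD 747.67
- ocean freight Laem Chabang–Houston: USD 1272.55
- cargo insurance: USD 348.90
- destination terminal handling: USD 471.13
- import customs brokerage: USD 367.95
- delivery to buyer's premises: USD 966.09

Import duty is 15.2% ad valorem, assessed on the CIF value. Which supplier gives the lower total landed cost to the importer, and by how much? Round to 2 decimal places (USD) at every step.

Supplier A (CIF):
The CIF price already equals the CIF value: 107834.90
Import duty = 107834.90 × 15.2% = 16390.90
Buyer bears (A): 471.13 + 367.95 + 966.09 = 1805.17
Landed cost (A) = invoice 107834.90 + 1805.17 + duty 16390.90 = 126030.97
Supplier B (CFR):
CIF value = CFR price + insurance = 111695.66 + 348.90 = 112044.56
Import duty = 112044.56 × 15.2% = 17030.77
Buyer bears (B): 348.90 + 471.13 + 367.95 + 966.09 = 2154.07
Landed cost (B) = invoice 111695.66 + 2154.07 + duty 17030.77 = 130880.50
Difference = |126030.97 − 130880.50| = 4849.53

Supplier A is cheaper by USD 4849.53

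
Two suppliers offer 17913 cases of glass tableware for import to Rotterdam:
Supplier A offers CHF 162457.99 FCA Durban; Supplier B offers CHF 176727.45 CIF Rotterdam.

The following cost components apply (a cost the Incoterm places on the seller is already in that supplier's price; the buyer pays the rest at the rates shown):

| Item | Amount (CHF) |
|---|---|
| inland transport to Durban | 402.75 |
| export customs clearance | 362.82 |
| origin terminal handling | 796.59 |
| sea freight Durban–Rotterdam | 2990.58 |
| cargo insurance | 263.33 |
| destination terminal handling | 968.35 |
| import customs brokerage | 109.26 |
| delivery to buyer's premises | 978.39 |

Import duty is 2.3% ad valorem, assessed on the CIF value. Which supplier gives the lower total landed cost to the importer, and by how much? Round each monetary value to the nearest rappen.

Supplier A is cheaper by CHF 10453.99

Supplier A (FCA):
CIF value = FCA price + origin terminal + freight + insurance = 162457.99 + 796.59 + 2990.58 + 263.33 = 166508.49
Import duty = 166508.49 × 2.3% = 3829.70
Buyer bears (A): 796.59 + 2990.58 + 263.33 + 968.35 + 109.26 + 978.39 = 6106.50
Landed cost (A) = invoice 162457.99 + 6106.50 + duty 3829.70 = 172394.19
Supplier B (CIF):
The CIF price already equals the CIF value: 176727.45
Import duty = 176727.45 × 2.3% = 4064.73
Buyer bears (B): 968.35 + 109.26 + 978.39 = 2056.00
Landed cost (B) = invoice 176727.45 + 2056.00 + duty 4064.73 = 182848.18
Difference = |172394.19 − 182848.18| = 10453.99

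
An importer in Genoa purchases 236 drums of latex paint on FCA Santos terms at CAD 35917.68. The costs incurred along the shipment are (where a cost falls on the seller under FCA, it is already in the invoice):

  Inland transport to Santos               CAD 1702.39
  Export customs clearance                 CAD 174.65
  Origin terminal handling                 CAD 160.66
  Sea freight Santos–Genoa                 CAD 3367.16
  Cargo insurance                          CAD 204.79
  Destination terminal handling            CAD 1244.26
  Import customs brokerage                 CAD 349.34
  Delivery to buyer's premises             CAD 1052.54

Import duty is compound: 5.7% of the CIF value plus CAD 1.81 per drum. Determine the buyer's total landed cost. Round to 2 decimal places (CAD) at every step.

FCA: the seller delivers export-cleared goods to the carrier; the buyer bears costs from that point.
Already in the invoice (seller's account under FCA): inland to port, export clearance — exclude.
CIF value = FCA price + origin terminal + freight + insurance = 35917.68 + 160.66 + 3367.16 + 204.79 = 39650.29
Ad valorem component: 39650.29 × 5.7% = 2260.07
Specific component: 236 × 1.81 = 427.16
Import duty = 2260.07 + 427.16 = 2687.23
Buyer bears: origin terminal 160.66 + freight 3367.16 + insurance 204.79 + destination terminal 1244.26 + brokerage 349.34 + delivery 1052.54 + duty 2687.23 = 9065.98
Landed cost = invoice 35917.68 + 9065.98 = 44983.66

Total landed cost: CAD 44983.66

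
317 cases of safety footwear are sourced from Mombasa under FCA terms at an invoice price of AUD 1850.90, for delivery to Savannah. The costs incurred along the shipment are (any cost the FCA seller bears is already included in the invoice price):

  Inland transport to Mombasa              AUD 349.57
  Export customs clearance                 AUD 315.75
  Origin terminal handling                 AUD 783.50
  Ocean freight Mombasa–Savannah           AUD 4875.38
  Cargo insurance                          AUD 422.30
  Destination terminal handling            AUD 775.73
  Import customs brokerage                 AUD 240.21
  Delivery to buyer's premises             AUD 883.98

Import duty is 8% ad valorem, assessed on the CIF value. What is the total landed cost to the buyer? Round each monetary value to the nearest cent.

Total landed cost: AUD 10466.57

FCA: the seller delivers export-cleared goods to the carrier; the buyer bears costs from that point.
Already in the invoice (seller's account under FCA): inland to port, export clearance — exclude.
CIF value = FCA price + origin terminal + freight + insurance = 1850.90 + 783.50 + 4875.38 + 422.30 = 7932.08
Import duty = 7932.08 × 8% = 634.57
Buyer bears: origin terminal 783.50 + freight 4875.38 + insurance 422.30 + destination terminal 775.73 + brokerage 240.21 + delivery 883.98 + duty 634.57 = 8615.67
Landed cost = invoice 1850.90 + 8615.67 = 10466.57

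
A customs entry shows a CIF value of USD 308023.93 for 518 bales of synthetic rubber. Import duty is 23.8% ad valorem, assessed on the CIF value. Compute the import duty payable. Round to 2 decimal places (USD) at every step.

Import duty = 308023.93 × 23.8% = 73309.70

Import duty: USD 73309.70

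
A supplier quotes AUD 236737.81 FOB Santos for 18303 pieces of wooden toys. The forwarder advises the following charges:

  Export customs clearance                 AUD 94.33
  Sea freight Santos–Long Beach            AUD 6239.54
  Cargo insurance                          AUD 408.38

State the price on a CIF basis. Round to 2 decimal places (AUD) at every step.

Not relevant to the conversion: export clearance — on the seller under both FOB and CIF; already in the FOB price and stays in the CIF price.
From FOB to CIF, the seller additionally bears: freight, insurance.
CIF price = 236737.81 + 6239.54 + 408.38 = 243385.73

CIF price: AUD 243385.73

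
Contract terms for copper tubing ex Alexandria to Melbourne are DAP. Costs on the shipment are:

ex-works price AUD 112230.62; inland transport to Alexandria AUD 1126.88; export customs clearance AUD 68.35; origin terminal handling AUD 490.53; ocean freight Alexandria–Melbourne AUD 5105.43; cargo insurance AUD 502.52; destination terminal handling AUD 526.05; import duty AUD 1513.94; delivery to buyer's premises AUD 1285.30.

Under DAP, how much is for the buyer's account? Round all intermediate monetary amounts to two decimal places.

Buyer's account: AUD 1513.94

DAP: the seller bears all costs to the named destination except import duty and clearance.
Seller's account: goods 112230.62 + inland to port 1126.88 + export clearance 68.35 + origin terminal 490.53 + freight 5105.43 + insurance 502.52 + destination terminal 526.05 + delivery 1285.30 = 121335.68
Buyer's account: duty 1513.94 = 1513.94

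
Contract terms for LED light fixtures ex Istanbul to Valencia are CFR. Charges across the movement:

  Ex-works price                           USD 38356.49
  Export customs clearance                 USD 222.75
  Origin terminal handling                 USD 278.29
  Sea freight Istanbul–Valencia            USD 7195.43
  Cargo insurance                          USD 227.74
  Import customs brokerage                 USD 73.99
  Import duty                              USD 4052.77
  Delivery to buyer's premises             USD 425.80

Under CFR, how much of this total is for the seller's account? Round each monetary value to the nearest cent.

CFR: the seller pays costs through ocean freight to the destination port, but not insurance.
Seller's account: goods 38356.49 + export clearance 222.75 + origin terminal 278.29 + freight 7195.43 = 46052.96
Buyer's account: insurance 227.74 + brokerage 73.99 + duty 4052.77 + delivery 425.80 = 4780.30

Seller's account: USD 46052.96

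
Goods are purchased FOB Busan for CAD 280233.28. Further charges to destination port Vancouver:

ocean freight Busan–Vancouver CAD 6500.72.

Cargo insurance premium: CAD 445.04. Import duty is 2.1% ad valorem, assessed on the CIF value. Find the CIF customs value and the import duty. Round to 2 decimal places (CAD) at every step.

CIF = FOB price + freight + insurance
CIF = 280233.28 + 6500.72 + 445.04 = 287179.04
Import duty = 287179.04 × 2.1% = 6030.76

CIF value: CAD 287179.04; import duty: CAD 6030.76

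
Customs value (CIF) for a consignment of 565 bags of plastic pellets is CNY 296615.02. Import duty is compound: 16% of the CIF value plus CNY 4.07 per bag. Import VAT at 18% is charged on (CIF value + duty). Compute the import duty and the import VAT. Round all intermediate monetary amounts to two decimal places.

Ad valorem component: 296615.02 × 16% = 47458.40
Specific component: 565 × 4.07 = 2299.55
Import duty = 47458.40 + 2299.55 = 49757.95
VAT base = CIF + duty = 296615.02 + 49757.95 = 346372.97
Import VAT = 346372.97 × 18% = 62347.13

Import duty: CNY 49757.95; import VAT: CNY 62347.13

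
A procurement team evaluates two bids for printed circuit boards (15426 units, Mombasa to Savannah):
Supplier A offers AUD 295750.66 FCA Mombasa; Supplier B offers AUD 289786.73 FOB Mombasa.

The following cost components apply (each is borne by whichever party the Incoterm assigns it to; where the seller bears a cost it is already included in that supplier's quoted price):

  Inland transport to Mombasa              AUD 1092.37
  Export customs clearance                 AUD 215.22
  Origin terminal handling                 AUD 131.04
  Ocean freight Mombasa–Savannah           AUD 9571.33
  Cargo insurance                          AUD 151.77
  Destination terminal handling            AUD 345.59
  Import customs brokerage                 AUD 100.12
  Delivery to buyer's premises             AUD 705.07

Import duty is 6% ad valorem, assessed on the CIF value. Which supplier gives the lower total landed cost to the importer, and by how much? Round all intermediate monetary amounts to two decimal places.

Supplier A (FCA):
CIF value = FCA price + origin terminal + freight + insurance = 295750.66 + 131.04 + 9571.33 + 151.77 = 305604.80
Import duty = 305604.80 × 6% = 18336.29
Buyer bears (A): 131.04 + 9571.33 + 151.77 + 345.59 + 100.12 + 705.07 = 11004.92
Landed cost (A) = invoice 295750.66 + 11004.92 + duty 18336.29 = 325091.87
Supplier B (FOB):
CIF value = FOB price + freight + insurance = 289786.73 + 9571.33 + 151.77 = 299509.83
Import duty = 299509.83 × 6% = 17970.59
Buyer bears (B): 9571.33 + 151.77 + 345.59 + 100.12 + 705.07 = 10873.88
Landed cost (B) = invoice 289786.73 + 10873.88 + duty 17970.59 = 318631.20
Difference = |325091.87 − 318631.20| = 6460.67

Supplier B is cheaper by AUD 6460.67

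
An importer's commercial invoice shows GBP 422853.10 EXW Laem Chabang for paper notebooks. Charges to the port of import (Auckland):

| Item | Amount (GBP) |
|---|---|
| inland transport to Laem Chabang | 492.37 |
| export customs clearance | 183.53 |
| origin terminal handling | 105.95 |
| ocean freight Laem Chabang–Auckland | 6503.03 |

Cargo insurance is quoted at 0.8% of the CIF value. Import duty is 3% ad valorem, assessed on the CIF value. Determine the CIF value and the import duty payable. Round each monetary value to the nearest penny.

CIF value: GBP 433606.83; import duty: GBP 13008.20

Let C be the CIF value. C = EXW price + pre-shipment costs + freight + 0.8% × C
C − 0.8% × C = 422853.10 + 492.37 + 183.53 + 105.95 + 6503.03
0.992 × C = 430137.98
C = 430137.98 / 0.992 = 433606.83
Insurance premium = 0.8% × 433606.83 = 3468.85
Import duty = 433606.83 × 3% = 13008.20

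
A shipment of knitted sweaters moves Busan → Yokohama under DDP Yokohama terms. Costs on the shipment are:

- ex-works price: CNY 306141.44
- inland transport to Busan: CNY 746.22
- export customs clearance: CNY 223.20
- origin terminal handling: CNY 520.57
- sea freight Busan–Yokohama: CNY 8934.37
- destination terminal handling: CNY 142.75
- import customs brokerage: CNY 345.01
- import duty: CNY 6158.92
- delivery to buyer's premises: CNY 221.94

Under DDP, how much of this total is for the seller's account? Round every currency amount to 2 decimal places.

Seller's account: CNY 323434.42

DDP: the seller bears all costs including import duty.
Seller's account: goods 306141.44 + inland to port 746.22 + export clearance 223.20 + origin terminal 520.57 + freight 8934.37 + destination terminal 142.75 + brokerage 345.01 + duty 6158.92 + delivery 221.94 = 323434.42
Buyer's account: 0.00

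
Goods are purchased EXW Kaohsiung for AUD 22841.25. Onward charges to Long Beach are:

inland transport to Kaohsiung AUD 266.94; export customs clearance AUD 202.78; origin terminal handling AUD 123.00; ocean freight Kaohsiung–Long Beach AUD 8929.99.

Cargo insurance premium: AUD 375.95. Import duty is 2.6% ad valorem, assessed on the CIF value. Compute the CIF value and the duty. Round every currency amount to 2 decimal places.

CIF = EXW price + pre-shipment costs + freight + insurance
CIF = 22841.25 + 266.94 + 202.78 + 123.00 + 8929.99 + 375.95 = 32739.91
Import duty = 32739.91 × 2.6% = 851.24

CIF value: AUD 32739.91; import duty: AUD 851.24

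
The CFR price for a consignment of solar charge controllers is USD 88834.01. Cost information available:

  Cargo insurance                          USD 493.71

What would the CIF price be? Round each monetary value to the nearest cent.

From CFR to CIF, the seller additionally bears: insurance.
CIF price = 88834.01 + 493.71 = 89327.72

CIF price: USD 89327.72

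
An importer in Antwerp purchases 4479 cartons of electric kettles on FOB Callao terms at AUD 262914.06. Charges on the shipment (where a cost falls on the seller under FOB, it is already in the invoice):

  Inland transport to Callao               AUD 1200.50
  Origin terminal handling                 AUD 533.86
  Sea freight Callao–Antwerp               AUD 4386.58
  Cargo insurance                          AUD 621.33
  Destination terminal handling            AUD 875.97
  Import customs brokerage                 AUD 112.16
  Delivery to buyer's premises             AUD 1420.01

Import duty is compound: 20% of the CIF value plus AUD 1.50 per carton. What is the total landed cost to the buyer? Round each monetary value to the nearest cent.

FOB: the seller bears costs until goods are on board at the origin port; the buyer bears freight, insurance and all costs thereafter.
Already in the invoice (seller's account under FOB): inland to port, origin terminal — exclude.
CIF value = FOB price + freight + insurance = 262914.06 + 4386.58 + 621.33 = 267921.97
Ad valorem component: 267921.97 × 20% = 53584.39
Specific component: 4479 × 1.50 = 6718.50
Import duty = 53584.39 + 6718.50 = 60302.89
Buyer bears: freight 4386.58 + insurance 621.33 + destination terminal 875.97 + brokerage 112.16 + delivery 1420.01 + duty 60302.89 = 67718.94
Landed cost = invoice 262914.06 + 67718.94 = 330633.00

Total landed cost: AUD 330633.00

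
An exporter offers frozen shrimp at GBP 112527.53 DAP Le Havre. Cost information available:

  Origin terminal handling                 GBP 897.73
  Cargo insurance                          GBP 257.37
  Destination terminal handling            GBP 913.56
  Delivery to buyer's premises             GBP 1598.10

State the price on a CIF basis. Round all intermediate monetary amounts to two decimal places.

CIF price: GBP 110015.87

Not relevant to the conversion: origin terminal, insurance — on the seller under both DAP and CIF; already in the DAP price and stays in the CIF price.
From DAP to CIF, the seller no longer bears: destination terminal, delivery.
CIF price = 112527.53 − 913.56 − 1598.10 = 110015.87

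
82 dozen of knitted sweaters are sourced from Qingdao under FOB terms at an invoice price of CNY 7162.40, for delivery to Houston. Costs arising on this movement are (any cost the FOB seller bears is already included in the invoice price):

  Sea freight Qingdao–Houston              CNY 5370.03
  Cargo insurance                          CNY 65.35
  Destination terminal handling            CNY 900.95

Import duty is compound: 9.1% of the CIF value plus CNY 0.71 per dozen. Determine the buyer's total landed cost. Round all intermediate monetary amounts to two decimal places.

FOB: the seller bears costs until goods are on board at the origin port; the buyer bears freight, insurance and all costs thereafter.
CIF value = FOB price + freight + insurance = 7162.40 + 5370.03 + 65.35 = 12597.78
Ad valorem component: 12597.78 × 9.1% = 1146.40
Specific component: 82 × 0.71 = 58.22
Import duty = 1146.40 + 58.22 = 1204.62
Buyer bears: freight 5370.03 + insurance 65.35 + destination terminal 900.95 + duty 1204.62 = 7540.95
Landed cost = invoice 7162.40 + 7540.95 = 14703.35

Total landed cost: CNY 14703.35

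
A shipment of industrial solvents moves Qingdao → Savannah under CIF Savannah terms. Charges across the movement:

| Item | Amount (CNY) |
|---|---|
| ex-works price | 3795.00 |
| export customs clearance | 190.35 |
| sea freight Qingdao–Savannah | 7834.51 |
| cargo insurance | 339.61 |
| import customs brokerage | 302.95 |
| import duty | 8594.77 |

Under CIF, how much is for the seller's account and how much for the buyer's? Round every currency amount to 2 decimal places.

Seller: CNY 12159.47; buyer: CNY 8897.72

CIF: the seller pays costs through ocean freight and marine insurance to the destination port.
Seller's account: goods 3795.00 + export clearance 190.35 + freight 7834.51 + insurance 339.61 = 12159.47
Buyer's account: brokerage 302.95 + duty 8594.77 = 8897.72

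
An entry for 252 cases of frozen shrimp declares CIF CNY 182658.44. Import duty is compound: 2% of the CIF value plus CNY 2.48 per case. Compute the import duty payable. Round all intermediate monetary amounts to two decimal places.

Ad valorem component: 182658.44 × 2% = 3653.17
Specific component: 252 × 2.48 = 624.96
Import duty = 3653.17 + 624.96 = 4278.13

Import duty: CNY 4278.13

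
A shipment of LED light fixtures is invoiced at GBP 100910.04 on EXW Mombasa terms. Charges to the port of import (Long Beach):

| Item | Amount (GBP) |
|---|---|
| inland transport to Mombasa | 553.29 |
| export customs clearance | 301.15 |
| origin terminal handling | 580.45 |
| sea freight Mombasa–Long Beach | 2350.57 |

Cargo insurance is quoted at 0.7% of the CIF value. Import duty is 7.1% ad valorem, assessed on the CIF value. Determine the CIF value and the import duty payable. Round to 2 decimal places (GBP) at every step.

Let C be the CIF value. C = EXW price + pre-shipment costs + freight + 0.7% × C
C − 0.7% × C = 100910.04 + 553.29 + 301.15 + 580.45 + 2350.57
0.993 × C = 104695.50
C = 104695.50 / 0.993 = 105433.53
Insurance premium = 0.7% × 105433.53 = 738.03
Import duty = 105433.53 × 7.1% = 7485.78

CIF value: GBP 105433.53; import duty: GBP 7485.78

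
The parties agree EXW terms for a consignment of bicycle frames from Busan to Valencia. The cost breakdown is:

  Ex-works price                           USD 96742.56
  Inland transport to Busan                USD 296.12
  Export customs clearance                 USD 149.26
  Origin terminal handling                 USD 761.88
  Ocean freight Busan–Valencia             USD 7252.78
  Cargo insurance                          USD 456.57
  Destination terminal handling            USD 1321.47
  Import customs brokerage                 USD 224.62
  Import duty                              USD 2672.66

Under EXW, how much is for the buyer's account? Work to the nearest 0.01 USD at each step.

EXW: the seller makes goods available at their premises; the buyer bears all onward costs.
Seller's account: goods 96742.56 = 96742.56
Buyer's account: inland to port 296.12 + export clearance 149.26 + origin terminal 761.88 + freight 7252.78 + insurance 456.57 + destination terminal 1321.47 + brokerage 224.62 + duty 2672.66 = 13135.36

Buyer's account: USD 13135.36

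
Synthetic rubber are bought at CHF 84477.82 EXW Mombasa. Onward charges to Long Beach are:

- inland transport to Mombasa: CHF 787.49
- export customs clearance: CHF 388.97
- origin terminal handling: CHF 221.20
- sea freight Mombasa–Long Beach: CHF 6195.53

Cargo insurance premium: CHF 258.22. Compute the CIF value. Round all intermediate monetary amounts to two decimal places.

CIF = EXW price + pre-shipment costs + freight + insurance
CIF = 84477.82 + 787.49 + 388.97 + 221.20 + 6195.53 + 258.22 = 92329.23

CIF value: CHF 92329.23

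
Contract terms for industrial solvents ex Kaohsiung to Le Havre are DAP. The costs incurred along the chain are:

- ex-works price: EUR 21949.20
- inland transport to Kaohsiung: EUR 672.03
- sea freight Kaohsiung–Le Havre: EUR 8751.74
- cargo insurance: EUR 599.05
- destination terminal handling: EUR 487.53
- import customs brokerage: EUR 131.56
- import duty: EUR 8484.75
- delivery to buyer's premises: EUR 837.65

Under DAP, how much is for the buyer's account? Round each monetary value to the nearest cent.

Buyer's account: EUR 8616.31

DAP: the seller bears all costs to the named destination except import duty and clearance.
Seller's account: goods 21949.20 + inland to port 672.03 + freight 8751.74 + insurance 599.05 + destination terminal 487.53 + delivery 837.65 = 33297.20
Buyer's account: brokerage 131.56 + duty 8484.75 = 8616.31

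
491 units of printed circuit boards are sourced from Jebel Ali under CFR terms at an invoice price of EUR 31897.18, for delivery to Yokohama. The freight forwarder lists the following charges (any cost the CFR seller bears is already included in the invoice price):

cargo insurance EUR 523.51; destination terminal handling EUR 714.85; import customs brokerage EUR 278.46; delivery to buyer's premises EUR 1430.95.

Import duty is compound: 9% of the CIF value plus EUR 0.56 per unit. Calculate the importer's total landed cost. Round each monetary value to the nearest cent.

Total landed cost: EUR 38037.77

CFR: the seller pays costs through ocean freight to the destination port, but not insurance.
CIF value = CFR price + insurance = 31897.18 + 523.51 = 32420.69
Ad valorem component: 32420.69 × 9% = 2917.86
Specific component: 491 × 0.56 = 274.96
Import duty = 2917.86 + 274.96 = 3192.82
Buyer bears: insurance 523.51 + destination terminal 714.85 + brokerage 278.46 + delivery 1430.95 + duty 3192.82 = 6140.59
Landed cost = invoice 31897.18 + 6140.59 = 38037.77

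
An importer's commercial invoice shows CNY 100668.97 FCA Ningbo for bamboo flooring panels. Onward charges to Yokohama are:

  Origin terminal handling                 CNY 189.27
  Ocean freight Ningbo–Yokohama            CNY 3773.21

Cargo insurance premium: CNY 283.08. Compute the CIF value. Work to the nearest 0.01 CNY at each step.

CIF = FCA price + pre-shipment costs + freight + insurance
CIF = 100668.97 + 189.27 + 3773.21 + 283.08 = 104914.53

CIF value: CNY 104914.53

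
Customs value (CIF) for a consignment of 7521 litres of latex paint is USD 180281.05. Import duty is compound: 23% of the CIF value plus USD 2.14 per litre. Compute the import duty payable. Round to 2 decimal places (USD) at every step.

Import duty: USD 57559.58

Ad valorem component: 180281.05 × 23% = 41464.64
Specific component: 7521 × 2.14 = 16094.94
Import duty = 41464.64 + 16094.94 = 57559.58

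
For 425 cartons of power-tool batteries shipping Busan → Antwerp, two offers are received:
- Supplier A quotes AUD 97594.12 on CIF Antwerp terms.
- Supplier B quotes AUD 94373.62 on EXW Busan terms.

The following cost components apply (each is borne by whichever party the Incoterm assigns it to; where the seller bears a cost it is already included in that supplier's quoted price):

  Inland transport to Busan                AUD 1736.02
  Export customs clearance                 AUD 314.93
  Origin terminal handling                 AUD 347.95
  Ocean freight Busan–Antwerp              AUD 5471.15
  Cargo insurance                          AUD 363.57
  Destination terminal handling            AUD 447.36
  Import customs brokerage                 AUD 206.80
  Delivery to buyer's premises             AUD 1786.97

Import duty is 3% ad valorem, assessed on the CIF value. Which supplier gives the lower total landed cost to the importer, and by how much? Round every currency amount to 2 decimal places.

Supplier A is cheaper by AUD 5163.52

Supplier A (CIF):
The CIF price already equals the CIF value: 97594.12
Import duty = 97594.12 × 3% = 2927.82
Buyer bears (A): 447.36 + 206.80 + 1786.97 = 2441.13
Landed cost (A) = invoice 97594.12 + 2441.13 + duty 2927.82 = 102963.07
Supplier B (EXW):
CIF value = EXW price + inland to port + export clearance + origin terminal + freight + insurance = 94373.62 + 1736.02 + 314.93 + 347.95 + 5471.15 + 363.57 = 102607.24
Import duty = 102607.24 × 3% = 3078.22
Buyer bears (B): 1736.02 + 314.93 + 347.95 + 5471.15 + 363.57 + 447.36 + 206.80 + 1786.97 = 10674.75
Landed cost (B) = invoice 94373.62 + 10674.75 + duty 3078.22 = 108126.59
Difference = |102963.07 − 108126.59| = 5163.52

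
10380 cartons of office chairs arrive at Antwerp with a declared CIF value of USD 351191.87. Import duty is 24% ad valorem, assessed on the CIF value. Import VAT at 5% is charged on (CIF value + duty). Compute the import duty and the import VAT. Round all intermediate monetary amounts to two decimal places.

Import duty = 351191.87 × 24% = 84286.05
VAT base = CIF + duty = 351191.87 + 84286.05 = 435477.92
Import VAT = 435477.92 × 5% = 21773.90

Import duty: USD 84286.05; import VAT: USD 21773.90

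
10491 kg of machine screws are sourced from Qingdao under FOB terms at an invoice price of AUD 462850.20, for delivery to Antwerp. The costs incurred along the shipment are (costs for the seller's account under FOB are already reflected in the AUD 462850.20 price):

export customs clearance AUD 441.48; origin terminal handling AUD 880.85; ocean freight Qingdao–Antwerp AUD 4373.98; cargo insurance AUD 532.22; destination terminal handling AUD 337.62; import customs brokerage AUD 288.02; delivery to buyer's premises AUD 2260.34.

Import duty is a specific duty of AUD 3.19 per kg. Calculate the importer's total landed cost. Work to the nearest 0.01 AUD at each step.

Total landed cost: AUD 504108.67

FOB: the seller bears costs until goods are on board at the origin port; the buyer bears freight, insurance and all costs thereafter.
Already in the invoice (seller's account under FOB): export clearance, origin terminal — exclude.
CIF value = FOB price + freight + insurance = 462850.20 + 4373.98 + 532.22 = 467756.40
Import duty = 10491 × 3.19 = 33466.29
Buyer bears: freight 4373.98 + insurance 532.22 + destination terminal 337.62 + brokerage 288.02 + delivery 2260.34 + duty 33466.29 = 41258.47
Landed cost = invoice 462850.20 + 41258.47 = 504108.67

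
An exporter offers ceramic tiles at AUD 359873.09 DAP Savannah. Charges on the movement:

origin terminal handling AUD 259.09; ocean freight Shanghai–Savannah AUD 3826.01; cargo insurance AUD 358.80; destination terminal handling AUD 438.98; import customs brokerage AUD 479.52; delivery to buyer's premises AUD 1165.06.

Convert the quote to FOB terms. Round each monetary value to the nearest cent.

FOB price: AUD 354084.24

Not relevant to the conversion: origin terminal — on the seller under both DAP and FOB; already in the DAP price and stays in the FOB price. brokerage — on the buyer under both terms; not part of either seller's price.
From DAP to FOB, the seller no longer bears: freight, insurance, destination terminal, delivery.
FOB price = 359873.09 − 3826.01 − 358.80 − 438.98 − 1165.06 = 354084.24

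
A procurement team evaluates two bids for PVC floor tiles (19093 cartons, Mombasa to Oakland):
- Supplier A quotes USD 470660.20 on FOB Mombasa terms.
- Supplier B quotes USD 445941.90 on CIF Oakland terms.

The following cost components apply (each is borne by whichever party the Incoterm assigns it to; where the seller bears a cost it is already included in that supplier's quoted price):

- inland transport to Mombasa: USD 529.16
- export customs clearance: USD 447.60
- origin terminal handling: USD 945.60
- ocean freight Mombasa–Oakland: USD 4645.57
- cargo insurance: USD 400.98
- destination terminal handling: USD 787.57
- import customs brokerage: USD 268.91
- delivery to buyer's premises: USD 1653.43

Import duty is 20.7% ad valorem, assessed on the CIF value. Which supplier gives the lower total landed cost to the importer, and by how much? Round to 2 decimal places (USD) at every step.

Supplier B is cheaper by USD 35926.18

Supplier A (FOB):
CIF value = FOB price + freight + insurance = 470660.20 + 4645.57 + 400.98 = 475706.75
Import duty = 475706.75 × 20.7% = 98471.30
Buyer bears (A): 4645.57 + 400.98 + 787.57 + 268.91 + 1653.43 = 7756.46
Landed cost (A) = invoice 470660.20 + 7756.46 + duty 98471.30 = 576887.96
Supplier B (CIF):
The CIF price already equals the CIF value: 445941.90
Import duty = 445941.90 × 20.7% = 92309.97
Buyer bears (B): 787.57 + 268.91 + 1653.43 = 2709.91
Landed cost (B) = invoice 445941.90 + 2709.91 + duty 92309.97 = 540961.78
Difference = |576887.96 − 540961.78| = 35926.18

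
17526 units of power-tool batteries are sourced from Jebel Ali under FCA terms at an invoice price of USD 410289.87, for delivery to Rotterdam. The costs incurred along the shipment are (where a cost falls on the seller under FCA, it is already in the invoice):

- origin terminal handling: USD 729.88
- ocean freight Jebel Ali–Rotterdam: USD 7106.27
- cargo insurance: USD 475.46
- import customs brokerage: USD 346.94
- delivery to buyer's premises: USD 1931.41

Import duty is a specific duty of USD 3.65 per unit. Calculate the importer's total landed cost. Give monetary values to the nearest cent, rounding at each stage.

FCA: the seller delivers export-cleared goods to the carrier; the buyer bears costs from that point.
CIF value = FCA price + origin terminal + freight + insurance = 410289.87 + 729.88 + 7106.27 + 475.46 = 418601.48
Import duty = 17526 × 3.65 = 63969.90
Buyer bears: origin terminal 729.88 + freight 7106.27 + insurance 475.46 + brokerage 346.94 + delivery 1931.41 + duty 63969.90 = 74559.86
Landed cost = invoice 410289.87 + 74559.86 = 484849.73

Total landed cost: USD 484849.73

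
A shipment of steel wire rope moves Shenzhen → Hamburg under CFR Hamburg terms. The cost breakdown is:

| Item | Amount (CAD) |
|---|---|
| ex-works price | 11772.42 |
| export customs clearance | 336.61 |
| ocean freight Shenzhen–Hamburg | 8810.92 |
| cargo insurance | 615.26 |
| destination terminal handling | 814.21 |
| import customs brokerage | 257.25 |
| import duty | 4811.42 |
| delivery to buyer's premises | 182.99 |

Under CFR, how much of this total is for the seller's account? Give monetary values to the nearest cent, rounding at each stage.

Seller's account: CAD 20919.95

CFR: the seller pays costs through ocean freight to the destination port, but not insurance.
Seller's account: goods 11772.42 + export clearance 336.61 + freight 8810.92 = 20919.95
Buyer's account: insurance 615.26 + destination terminal 814.21 + brokerage 257.25 + duty 4811.42 + delivery 182.99 = 6681.13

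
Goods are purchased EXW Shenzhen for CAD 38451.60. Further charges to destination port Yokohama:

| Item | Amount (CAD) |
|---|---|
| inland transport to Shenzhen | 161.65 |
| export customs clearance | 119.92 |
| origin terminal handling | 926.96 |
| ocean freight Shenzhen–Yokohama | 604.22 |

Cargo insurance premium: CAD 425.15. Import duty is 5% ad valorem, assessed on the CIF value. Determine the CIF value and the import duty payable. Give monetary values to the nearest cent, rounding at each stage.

CIF = EXW price + pre-shipment costs + freight + insurance
CIF = 38451.60 + 161.65 + 119.92 + 926.96 + 604.22 + 425.15 = 40689.50
Import duty = 40689.50 × 5% = 2034.48

CIF value: CAD 40689.50; import duty: CAD 2034.48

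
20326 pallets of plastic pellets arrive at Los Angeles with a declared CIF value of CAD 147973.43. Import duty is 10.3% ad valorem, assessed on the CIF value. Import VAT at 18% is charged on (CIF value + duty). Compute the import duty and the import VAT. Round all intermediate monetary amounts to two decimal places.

Import duty: CAD 15241.26; import VAT: CAD 29378.64

Import duty = 147973.43 × 10.3% = 15241.26
VAT base = CIF + duty = 147973.43 + 15241.26 = 163214.69
Import VAT = 163214.69 × 18% = 29378.64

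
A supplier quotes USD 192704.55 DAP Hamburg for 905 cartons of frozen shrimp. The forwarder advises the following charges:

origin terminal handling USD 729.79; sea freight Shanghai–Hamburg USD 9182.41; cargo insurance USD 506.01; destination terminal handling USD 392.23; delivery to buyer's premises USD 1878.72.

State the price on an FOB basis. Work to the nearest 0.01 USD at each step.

FOB price: USD 180745.18

Not relevant to the conversion: origin terminal — on the seller under both DAP and FOB; already in the DAP price and stays in the FOB price.
From DAP to FOB, the seller no longer bears: freight, insurance, destination terminal, delivery.
FOB price = 192704.55 − 9182.41 − 506.01 − 392.23 − 1878.72 = 180745.18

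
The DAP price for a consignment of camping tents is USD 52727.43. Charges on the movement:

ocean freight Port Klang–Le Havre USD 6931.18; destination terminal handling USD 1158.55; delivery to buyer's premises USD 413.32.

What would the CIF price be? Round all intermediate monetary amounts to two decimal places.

CIF price: USD 51155.56

Not relevant to the conversion: freight — on the seller under both DAP and CIF; already in the DAP price and stays in the CIF price.
From DAP to CIF, the seller no longer bears: destination terminal, delivery.
CIF price = 52727.43 − 1158.55 − 413.32 = 51155.56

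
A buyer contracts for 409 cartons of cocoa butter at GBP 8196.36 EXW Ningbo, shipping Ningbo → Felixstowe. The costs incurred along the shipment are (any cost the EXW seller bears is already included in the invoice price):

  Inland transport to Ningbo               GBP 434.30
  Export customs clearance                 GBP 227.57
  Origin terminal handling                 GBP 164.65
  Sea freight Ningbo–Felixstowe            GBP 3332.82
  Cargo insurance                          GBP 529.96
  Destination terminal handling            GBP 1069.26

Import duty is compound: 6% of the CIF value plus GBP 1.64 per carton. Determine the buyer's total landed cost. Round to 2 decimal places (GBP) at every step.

EXW: the seller makes goods available at their premises; the buyer bears all onward costs.
CIF value = EXW price + inland to port + export clearance + origin terminal + freight + insurance = 8196.36 + 434.30 + 227.57 + 164.65 + 3332.82 + 529.96 = 12885.66
Ad valorem component: 12885.66 × 6% = 773.14
Specific component: 409 × 1.64 = 670.76
Import duty = 773.14 + 670.76 = 1443.90
Buyer bears: inland to port 434.30 + export clearance 227.57 + origin terminal 164.65 + freight 3332.82 + insurance 529.96 + destination terminal 1069.26 + duty 1443.90 = 7202.46
Landed cost = invoice 8196.36 + 7202.46 = 15398.82

Total landed cost: GBP 15398.82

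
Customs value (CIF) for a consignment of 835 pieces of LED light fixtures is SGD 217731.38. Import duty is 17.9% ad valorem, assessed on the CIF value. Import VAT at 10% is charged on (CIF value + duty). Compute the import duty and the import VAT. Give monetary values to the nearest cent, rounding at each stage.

Import duty: SGD 38973.92; import VAT: SGD 25670.53

Import duty = 217731.38 × 17.9% = 38973.92
VAT base = CIF + duty = 217731.38 + 38973.92 = 256705.30
Import VAT = 256705.30 × 10% = 25670.53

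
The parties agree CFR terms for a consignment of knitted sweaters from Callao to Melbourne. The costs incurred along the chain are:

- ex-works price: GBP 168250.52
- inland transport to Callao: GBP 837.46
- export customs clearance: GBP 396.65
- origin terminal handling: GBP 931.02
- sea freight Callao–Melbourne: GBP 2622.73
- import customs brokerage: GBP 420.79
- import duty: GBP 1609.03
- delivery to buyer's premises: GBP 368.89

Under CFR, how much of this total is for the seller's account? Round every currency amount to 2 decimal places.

CFR: the seller pays costs through ocean freight to the destination port, but not insurance.
Seller's account: goods 168250.52 + inland to port 837.46 + export clearance 396.65 + origin terminal 931.02 + freight 2622.73 = 173038.38
Buyer's account: brokerage 420.79 + duty 1609.03 + delivery 368.89 = 2398.71

Seller's account: GBP 173038.38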